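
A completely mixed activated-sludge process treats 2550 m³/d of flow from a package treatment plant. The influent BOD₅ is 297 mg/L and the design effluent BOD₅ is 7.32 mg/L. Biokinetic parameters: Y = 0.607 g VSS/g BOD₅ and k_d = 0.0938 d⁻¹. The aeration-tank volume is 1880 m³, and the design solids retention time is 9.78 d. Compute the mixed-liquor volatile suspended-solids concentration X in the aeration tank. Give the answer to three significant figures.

X ≈ 1220 mg/L

From V·X·(1 + k_d·θ_c) = Y·Q·(S₀ − S)·θ_c: X = 0.607 × 2550 × (297 − 7.32) × 9.78 / [1880 × (1 + 0.0938 × 9.78)] = 1217 mg/L.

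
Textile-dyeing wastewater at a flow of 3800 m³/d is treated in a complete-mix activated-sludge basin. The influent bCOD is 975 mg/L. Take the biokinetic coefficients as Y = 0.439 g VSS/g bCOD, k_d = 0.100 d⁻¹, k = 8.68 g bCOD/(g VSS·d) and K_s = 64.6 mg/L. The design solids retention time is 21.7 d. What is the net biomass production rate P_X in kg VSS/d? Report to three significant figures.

P_X ≈ 512 kg VSS/d

Effluent substrate depends only on kinetics and SRT: S = K_s(1 + k_d θ_c) / [θ_c(Yk − k_d) − 1] = 64.6 × (1 + 0.100 × 21.7) / [21.7 × (0.439 × 8.68 − 0.100) − 1] = 204.8 / 79.52 = 2.575 mg/L.
Observed yield with endogenous decay: Y_obs = Y / (1 + k_d·θ_c) = 0.439 / (1 + 0.100 × 21.7) = 0.439 / 3.170 = 0.1385 g VSS/g bCOD.
ΔS = 975 − 2.58 = 972.4 mg/L, so the substrate removal rate is 3800 × 972.4/1000 = 3695 kg bCOD/d.
Net biomass production P_X = Y_obs × Q·(S₀ − S) = 0.1385 × 3695 = 511.7 kg VSS/d.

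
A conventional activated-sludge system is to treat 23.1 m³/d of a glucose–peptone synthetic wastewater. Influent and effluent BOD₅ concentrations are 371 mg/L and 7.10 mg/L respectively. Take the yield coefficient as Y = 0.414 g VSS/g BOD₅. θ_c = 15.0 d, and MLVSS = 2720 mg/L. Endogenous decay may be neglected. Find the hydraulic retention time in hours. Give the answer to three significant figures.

τ ≈ 19.9 h

With k_d = 0 the design equation reduces to V = Y Q (S₀−S) θ_c / X = 0.414 × 23.1 × (371 − 7.10) × 15.0 / 2720 = 19.19 m³.
Hydraulic retention time τ = V/Q = 19.19 / 23.1 = 0.8308 d = 19.94 h.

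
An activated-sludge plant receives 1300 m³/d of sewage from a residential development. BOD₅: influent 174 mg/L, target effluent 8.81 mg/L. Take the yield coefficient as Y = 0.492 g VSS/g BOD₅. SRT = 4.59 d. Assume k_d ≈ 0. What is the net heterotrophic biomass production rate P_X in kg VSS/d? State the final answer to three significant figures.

P_X ≈ 106 kg VSS/d

No decay correction is needed, so Y_obs = Y = 0.492.
Substrate removed = Q·(S₀ − S) = 1300 m³/d × (174 − 8.81) g/m³ = 2.15×10^5 g/d = 214.7 kg/d.
P_X = Y_obs · Q(S₀ − S) = 0.4920 × 214.7 = 105.7 kg VSS/d.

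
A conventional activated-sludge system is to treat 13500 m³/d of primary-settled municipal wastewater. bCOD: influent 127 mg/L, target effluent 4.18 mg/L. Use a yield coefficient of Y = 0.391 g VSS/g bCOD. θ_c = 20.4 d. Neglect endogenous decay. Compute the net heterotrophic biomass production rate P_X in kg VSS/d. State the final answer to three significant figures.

P_X ≈ 648 kg VSS/d

With endogenous decay neglected, the observed yield equals the true yield: Y_obs = Y = 0.391 g VSS/g bCOD.
Mass of bCOD removed per day: Q(S₀ − S) = 13500 × 122.8 g/m³ = 1658 kg/d.
So the net sludge growth is P_X = 0.3910 × 1658 = 648.3 kg VSS/d.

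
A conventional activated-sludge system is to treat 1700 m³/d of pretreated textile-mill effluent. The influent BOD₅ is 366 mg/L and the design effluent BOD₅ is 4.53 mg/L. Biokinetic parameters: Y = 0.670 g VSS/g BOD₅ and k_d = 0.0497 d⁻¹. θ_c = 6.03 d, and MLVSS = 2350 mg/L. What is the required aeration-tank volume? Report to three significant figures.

V ≈ 813 m³

From the SRT design equation V = Y Q (S₀−S) θ_c / [X (1 + k_d θ_c)] = 0.670 × 1700 × (366 − 4.53) × 6.03 / [2350 × (1 + 0.0497 × 6.03)] = 2.48×10^6 / 3054 = 812.8 m³.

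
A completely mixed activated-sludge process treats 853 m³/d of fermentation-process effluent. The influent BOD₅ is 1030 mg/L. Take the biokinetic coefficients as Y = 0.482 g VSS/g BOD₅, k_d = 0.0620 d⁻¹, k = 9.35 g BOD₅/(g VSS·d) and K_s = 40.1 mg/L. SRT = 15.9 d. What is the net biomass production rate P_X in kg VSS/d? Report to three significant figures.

P_X ≈ 213 kg VSS/d

From the Monod/SRT balance for a CMAS, S = K_s·(1+k_d θ_c)/[θ_c·(Y k − k_d) − 1] = 40.1 × (1 + 0.0620 × 15.9) / [15.9 × (0.482 × 9.35 − 0.0620) − 1] = 79.63 / 69.67 = 1.143 mg/L.
Observed yield with endogenous decay: Y_obs = Y / (1 + k_d·θ_c) = 0.482 / (1 + 0.0620 × 15.9) = 0.482 / 1.986 = 0.2427 g VSS/g BOD₅.
Q·(S₀ − S) = 853 × (1030 − 1.14) × 10⁻³ = 877.6 kg/d removed.
Biomass produced: P_X = Y_obs·Q·ΔS = 0.2427 × 877.6 ≈ 213.0 kg VSS/d.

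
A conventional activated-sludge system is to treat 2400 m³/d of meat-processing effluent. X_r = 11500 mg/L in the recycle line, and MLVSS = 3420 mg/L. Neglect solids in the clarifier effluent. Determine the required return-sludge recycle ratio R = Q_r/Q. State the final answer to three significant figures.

Mass balance around the secondary clarifier (neglecting effluent solids): R = X / (X_r − X) = 3420 / (11500 − 3420) = 0.4233.

R ≈ 0.423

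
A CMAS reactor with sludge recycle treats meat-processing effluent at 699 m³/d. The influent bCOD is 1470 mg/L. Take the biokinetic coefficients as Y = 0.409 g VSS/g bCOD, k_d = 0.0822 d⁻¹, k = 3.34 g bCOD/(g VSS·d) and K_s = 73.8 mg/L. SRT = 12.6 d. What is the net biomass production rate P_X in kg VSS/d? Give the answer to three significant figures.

For a completely mixed reactor with recycle the Lawrence–McCarty relation gives S = K_s·(1 + k_d·θ_c) / [θ_c·(Y·k − k_d) − 1] = 73.8 × (1 + 0.0822 × 12.6) / [12.6 × (0.409 × 3.34 − 0.0822) − 1] = 150.2 / 15.18 = 9.899 mg/L.
The observed yield is Y_obs = Y/(1 + k_d·θ_c) = 0.409 / (1 + 0.0822 × 12.6) = 0.409 / 2.036 = 0.2009 g VSS per g bCOD removed.
ΔS = 1470 − 9.90 = 1460 mg/L, so the substrate removal rate is 699 × 1460/1000 = 1021 kg bCOD/d.
Biomass produced: P_X = Y_obs·Q·ΔS = 0.2009 × 1021 ≈ 205.1 kg VSS/d.

P_X ≈ 205 kg VSS/d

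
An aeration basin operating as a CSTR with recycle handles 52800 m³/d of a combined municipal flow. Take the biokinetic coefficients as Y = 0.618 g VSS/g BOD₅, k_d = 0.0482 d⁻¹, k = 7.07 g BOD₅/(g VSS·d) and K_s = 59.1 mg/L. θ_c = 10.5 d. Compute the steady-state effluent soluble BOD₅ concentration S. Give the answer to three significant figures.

From the Monod/SRT balance for a CMAS, S = K_s·(1+k_d θ_c)/[θ_c·(Y k − k_d) − 1] = 59.1 × (1 + 0.0482 × 10.5) / [10.5 × (0.618 × 7.07 − 0.0482) − 1] = 89.01 / 44.37 = 2.006 mg/L.

S ≈ 2.01 mg/L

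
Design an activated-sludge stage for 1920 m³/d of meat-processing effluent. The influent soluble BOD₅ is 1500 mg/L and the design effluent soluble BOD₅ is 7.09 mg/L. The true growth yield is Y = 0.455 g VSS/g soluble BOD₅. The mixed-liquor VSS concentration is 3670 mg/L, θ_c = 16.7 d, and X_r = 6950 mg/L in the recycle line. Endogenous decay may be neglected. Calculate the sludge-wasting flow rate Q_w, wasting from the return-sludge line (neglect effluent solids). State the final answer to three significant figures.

With k_d = 0 the design equation reduces to V = Y Q (S₀−S) θ_c / X = 0.455 × 1920 × (1500 − 7.09) × 16.7 / 3670 = 5935 m³.
Wasting from the return line (neglecting effluent solids): Q_w = V·X / (θ_c·X_r) = 5935 × 3670 / (16.7 × 6950) = 187.7 m³/d.

Q_w ≈ 188 m³/d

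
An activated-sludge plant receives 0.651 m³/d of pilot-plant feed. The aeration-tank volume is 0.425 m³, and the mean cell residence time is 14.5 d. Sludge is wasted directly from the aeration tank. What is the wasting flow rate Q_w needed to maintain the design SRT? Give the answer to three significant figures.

Q_w ≈ 0.0293 m³/d

Wasting from the aeration tank: Q_w = V / θ_c = 0.4250 / 14.5 = 0.02931 m³/d.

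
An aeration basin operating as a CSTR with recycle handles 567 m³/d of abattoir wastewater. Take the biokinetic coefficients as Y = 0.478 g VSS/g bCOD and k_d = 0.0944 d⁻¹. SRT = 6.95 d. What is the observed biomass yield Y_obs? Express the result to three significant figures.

Y_obs ≈ 0.289 g VSS/g bCOD

Y_obs = Y / (1 + k_d θ_c) = 0.478 / (1 + 0.0944 × 6.95) = 0.478 / 1.656 = 0.2886.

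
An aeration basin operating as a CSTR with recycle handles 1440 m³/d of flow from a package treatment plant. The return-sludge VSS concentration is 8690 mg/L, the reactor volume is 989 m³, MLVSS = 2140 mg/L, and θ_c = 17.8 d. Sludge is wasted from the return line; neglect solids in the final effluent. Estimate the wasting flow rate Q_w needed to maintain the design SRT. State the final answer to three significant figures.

Q_w ≈ 13.7 m³/d

Q_w = (V·X)/(θ_c X_r) = 989.0 × 2140 / (17.8 × 8690) = 13.68 m³/d.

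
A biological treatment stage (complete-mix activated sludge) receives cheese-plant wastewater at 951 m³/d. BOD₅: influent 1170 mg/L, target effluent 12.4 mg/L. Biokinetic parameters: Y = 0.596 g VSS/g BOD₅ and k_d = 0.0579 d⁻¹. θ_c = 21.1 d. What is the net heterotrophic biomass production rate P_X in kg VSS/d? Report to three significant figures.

P_X ≈ 295 kg VSS/d

Correct the yield for decay: Y_obs = Y/(1 + k_d θ_c) = 0.596 / (1 + 0.0579 × 21.1) = 0.596 / 2.222 = 0.2683.
Mass of BOD₅ removed per day: Q(S₀ − S) = 951 × 1158 g/m³ = 1101 kg/d.
Biomass produced: P_X = Y_obs·Q·ΔS = 0.2683 × 1101 ≈ 295.3 kg VSS/d.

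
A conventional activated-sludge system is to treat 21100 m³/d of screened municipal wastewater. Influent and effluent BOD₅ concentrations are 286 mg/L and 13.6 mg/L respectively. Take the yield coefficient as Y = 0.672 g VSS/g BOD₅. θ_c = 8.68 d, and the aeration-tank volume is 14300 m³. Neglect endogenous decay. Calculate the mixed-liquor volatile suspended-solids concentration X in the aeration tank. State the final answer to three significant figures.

X ≈ 2340 mg/L

X = Y·Q·ΔS·θ_c / V = 0.672 × 21100 × (286 − 13.6) × 8.68 / 14300 = 2344 mg/L.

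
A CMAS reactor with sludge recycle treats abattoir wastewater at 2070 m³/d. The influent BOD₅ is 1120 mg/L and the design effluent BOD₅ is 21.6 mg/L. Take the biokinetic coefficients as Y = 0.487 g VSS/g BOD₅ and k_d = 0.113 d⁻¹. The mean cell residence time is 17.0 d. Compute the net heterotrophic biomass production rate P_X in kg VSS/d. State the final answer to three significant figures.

P_X ≈ 379 kg VSS/d

Correct the yield for decay: Y_obs = Y/(1 + k_d θ_c) = 0.487 / (1 + 0.113 × 17.0) = 0.487 / 2.921 = 0.1667.
Mass of BOD₅ removed per day: Q(S₀ − S) = 2070 × 1098 g/m³ = 2274 kg/d.
P_X = Y_obs · Q(S₀ − S) = 0.1667 × 2274 = 379.1 kg VSS/d.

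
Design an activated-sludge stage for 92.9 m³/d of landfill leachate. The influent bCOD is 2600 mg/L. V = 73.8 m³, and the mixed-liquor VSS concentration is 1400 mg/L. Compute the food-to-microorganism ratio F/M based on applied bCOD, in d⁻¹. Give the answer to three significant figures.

F/M ≈ 2.34 d⁻¹

Food-to-microorganism ratio F/M = Q S₀ / (V X) = 92.9 × 2600 / (73.80 × 1400) = 2.338 d⁻¹.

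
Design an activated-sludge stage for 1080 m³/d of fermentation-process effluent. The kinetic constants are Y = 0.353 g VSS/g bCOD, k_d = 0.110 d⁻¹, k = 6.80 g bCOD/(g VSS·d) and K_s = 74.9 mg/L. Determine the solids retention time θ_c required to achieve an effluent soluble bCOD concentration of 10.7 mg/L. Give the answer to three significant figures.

At the target effluent, Y k S/(K_s+S) = 0.353×6.80×10.7/85.60 = 0.3000 d⁻¹.
1/θ_c = 0.3000 − 0.110 = 0.1900 d⁻¹, so θ_c = 5.262 d.

θ_c ≈ 5.26 d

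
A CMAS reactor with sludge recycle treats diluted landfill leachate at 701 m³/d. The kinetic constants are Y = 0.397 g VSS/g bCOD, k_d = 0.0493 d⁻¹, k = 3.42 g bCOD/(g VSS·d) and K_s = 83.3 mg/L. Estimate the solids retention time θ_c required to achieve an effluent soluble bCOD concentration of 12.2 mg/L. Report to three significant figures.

Specific growth rate at S = 12.2 mg/L: μ = YkS/(K_s+S) = 0.397·3.42·12.2/(83.3+12.2) = 0.1734 d⁻¹.
θ_c = 1/(μ − k_d) = 1/(0.1734 − 0.0493) = 1/0.1241 = 8.055 d.

θ_c ≈ 8.05 d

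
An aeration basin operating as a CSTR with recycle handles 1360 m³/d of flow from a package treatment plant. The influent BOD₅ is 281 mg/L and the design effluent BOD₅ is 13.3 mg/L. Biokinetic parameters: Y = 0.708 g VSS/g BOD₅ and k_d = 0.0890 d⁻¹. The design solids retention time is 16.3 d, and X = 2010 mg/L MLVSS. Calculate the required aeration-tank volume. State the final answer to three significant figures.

V ≈ 853 m³

Steady-state biomass mass balance: V·X·(1 + k_d·θ_c) = Y·Q·(S₀ − S)·θ_c, so V = 0.708 × 1360 × (281 − 13.3) × 16.3 / [2010 × (1 + 0.0890 × 16.3)] = 4.2×10^6 / 4926 = 852.9 m³.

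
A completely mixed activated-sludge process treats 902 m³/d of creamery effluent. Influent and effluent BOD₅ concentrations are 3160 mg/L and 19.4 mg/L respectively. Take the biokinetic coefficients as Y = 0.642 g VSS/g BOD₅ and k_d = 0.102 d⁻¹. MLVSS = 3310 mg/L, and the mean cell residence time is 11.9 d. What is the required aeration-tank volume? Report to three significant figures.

Rearranging the biomass balance for a CMAS with decay, V = Y·Q·ΔS·θ_c / [X·(1+k_d θ_c)] = 0.642 × 902 × (3160 − 19.4) × 11.9 / [3310 × (1 + 0.102 × 11.9)] = 2.16×10^7 / 7328 = 2953 m³.

V ≈ 2950 m³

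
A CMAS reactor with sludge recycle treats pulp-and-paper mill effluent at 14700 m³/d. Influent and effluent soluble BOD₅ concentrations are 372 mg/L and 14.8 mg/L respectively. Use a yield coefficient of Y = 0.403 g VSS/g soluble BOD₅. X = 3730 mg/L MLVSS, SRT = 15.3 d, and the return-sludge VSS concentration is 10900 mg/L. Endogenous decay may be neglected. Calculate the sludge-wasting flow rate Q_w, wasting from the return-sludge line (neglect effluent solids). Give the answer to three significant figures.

Q_w ≈ 194 m³/d

V·X = Y·Q·ΔS·θ_c gives V = 0.403 × 14700 × (372 − 14.8) × 15.3 / 3730 = 8680 m³.
Wasting from the return line (neglecting effluent solids): Q_w = V·X / (θ_c·X_r) = 8680 × 3730 / (15.3 × 10900) = 194.1 m³/d.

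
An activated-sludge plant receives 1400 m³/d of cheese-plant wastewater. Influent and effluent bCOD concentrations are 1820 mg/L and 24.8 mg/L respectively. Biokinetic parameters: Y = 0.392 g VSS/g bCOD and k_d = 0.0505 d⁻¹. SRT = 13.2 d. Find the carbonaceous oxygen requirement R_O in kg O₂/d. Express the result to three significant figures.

R_O ≈ 1670 kg O₂/d

Correct the yield for decay: Y_obs = Y/(1 + k_d θ_c) = 0.392 / (1 + 0.0505 × 13.2) = 0.392 / 1.667 = 0.2352.
Substrate removed = Q·(S₀ − S) = 1400 m³/d × (1820 − 24.8) g/m³ = 2.51×10^6 g/d = 2513 kg/d.
Biomass synthesised: P_X = Y_obs × 2513 = 591.1 kg VSS/d.
Carbonaceous O₂ demand = substrate oxidised − cell-mass equivalent = 2513 − 1.42 × 591.1 = 1674 kg O₂/d.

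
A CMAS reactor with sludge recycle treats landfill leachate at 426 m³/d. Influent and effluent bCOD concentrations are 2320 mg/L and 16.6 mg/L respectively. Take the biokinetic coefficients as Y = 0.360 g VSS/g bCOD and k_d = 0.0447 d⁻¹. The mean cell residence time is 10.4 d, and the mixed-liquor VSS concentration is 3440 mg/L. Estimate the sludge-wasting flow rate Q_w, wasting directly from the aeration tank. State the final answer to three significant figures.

Rearranging the biomass balance for a CMAS with decay, V = Y·Q·ΔS·θ_c / [X·(1+k_d θ_c)] = 0.360 × 426 × (2320 − 16.6) × 10.4 / [3440 × (1 + 0.0447 × 10.4)] = 3.67×10^6 / 5039 = 729.0 m³.
For wasting at MLVSS concentration, Q_w = V/θ_c = 729.0/10.4 = 70.10 m³/d.

Q_w ≈ 70.1 m³/d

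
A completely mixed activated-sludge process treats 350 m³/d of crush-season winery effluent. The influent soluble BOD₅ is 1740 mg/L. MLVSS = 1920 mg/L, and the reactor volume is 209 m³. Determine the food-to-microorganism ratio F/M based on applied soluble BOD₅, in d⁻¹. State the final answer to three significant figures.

Food-to-microorganism ratio F/M = Q S₀ / (V X) = 350 × 1740 / (209.0 × 1920) = 1.518 d⁻¹.

F/M ≈ 1.52 d⁻¹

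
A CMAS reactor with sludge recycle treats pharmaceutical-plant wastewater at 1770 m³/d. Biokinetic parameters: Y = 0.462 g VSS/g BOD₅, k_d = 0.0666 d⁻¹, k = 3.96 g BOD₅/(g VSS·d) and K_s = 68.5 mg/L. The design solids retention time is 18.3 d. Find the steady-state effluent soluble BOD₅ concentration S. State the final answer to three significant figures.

S ≈ 4.86 mg/L

From the Monod/SRT balance for a CMAS, S = K_s·(1+k_d θ_c)/[θ_c·(Y k − k_d) − 1] = 68.5 × (1 + 0.0666 × 18.3) / [18.3 × (0.462 × 3.96 − 0.0666) − 1] = 152.0 / 31.26 = 4.862 mg/L.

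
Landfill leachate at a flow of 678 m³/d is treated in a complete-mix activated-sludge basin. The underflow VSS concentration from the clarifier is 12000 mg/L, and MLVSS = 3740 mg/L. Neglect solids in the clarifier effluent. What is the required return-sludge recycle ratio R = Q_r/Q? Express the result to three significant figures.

R ≈ 0.453

Solids balance on the clarifier gives (1+R)X = R·X_r, so R = X/(X_r − X) = 3740 / (12000 − 3740) = 0.4528.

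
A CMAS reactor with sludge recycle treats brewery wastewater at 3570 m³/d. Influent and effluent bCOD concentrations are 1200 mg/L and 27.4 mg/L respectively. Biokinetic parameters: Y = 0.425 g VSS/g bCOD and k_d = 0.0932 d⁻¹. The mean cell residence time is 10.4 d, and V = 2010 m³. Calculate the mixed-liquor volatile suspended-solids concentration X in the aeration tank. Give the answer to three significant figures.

From V·X·(1 + k_d·θ_c) = Y·Q·(S₀ − S)·θ_c: X = 0.425 × 3570 × (1200 − 27.4) × 10.4 / [2010 × (1 + 0.0932 × 10.4)] = 4675 mg/L.

X ≈ 4670 mg/L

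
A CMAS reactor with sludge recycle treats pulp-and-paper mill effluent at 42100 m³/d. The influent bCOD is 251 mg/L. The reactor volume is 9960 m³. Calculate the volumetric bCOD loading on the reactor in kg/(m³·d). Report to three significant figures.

L_v ≈ 1.06 kg bCOD/(m³·d)

Volumetric loading L_v = Q·S₀ / V = 42100 × 251 g/m³ / 9960 m³ = 1061 g/(m³·d) = 1.061 kg bCOD/(m³·d).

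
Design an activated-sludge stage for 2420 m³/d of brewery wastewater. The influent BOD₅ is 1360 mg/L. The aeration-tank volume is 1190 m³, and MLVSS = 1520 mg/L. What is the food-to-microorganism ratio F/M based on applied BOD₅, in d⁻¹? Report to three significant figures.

F/M ≈ 1.82 d⁻¹

F/M = applied load / biomass = Q·S₀/(V·X) = 2420 × 1360 / (1190 × 1520) = 1.820 d⁻¹.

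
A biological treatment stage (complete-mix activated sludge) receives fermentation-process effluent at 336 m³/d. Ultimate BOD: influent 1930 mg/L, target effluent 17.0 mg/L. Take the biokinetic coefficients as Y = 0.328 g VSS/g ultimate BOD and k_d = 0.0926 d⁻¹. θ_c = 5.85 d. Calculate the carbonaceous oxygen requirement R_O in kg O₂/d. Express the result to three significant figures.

R_O ≈ 449 kg O₂/d

Correct the yield for decay: Y_obs = Y/(1 + k_d θ_c) = 0.328 / (1 + 0.0926 × 5.85) = 0.328 / 1.542 = 0.2128.
ΔS = 1930 − 17.0 = 1913 mg/L, so the substrate removal rate is 336 × 1913/1000 = 642.8 kg ultimate BOD/d.
Net sludge production P_X = 0.2128 × 642.8 = 136.7 kg VSS/d.
R_O = Q·ΔS − 1.42 P_X = 642.8 − 194.2 = 448.6 kg O₂/d.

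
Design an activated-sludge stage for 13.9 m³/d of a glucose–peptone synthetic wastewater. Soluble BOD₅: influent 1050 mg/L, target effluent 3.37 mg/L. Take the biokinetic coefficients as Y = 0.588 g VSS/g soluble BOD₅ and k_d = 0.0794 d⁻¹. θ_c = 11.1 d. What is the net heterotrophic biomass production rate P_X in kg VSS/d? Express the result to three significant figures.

P_X ≈ 4.55 kg VSS/d

Correct the yield for decay: Y_obs = Y/(1 + k_d θ_c) = 0.588 / (1 + 0.0794 × 11.1) = 0.588 / 1.881 = 0.3125.
Q·(S₀ − S) = 13.9 × (1050 − 3.37) × 10⁻³ = 14.55 kg/d removed.
Biomass produced: P_X = Y_obs·Q·ΔS = 0.3125 × 14.55 ≈ 4.547 kg VSS/d.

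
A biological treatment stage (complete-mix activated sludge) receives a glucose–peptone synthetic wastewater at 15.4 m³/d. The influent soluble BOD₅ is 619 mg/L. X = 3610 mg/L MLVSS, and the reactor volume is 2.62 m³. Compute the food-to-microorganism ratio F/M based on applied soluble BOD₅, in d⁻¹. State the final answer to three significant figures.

F/M ≈ 1.01 d⁻¹

F/M = applied load / biomass = Q·S₀/(V·X) = 15.4 × 619 / (2.620 × 3610) = 1.008 d⁻¹.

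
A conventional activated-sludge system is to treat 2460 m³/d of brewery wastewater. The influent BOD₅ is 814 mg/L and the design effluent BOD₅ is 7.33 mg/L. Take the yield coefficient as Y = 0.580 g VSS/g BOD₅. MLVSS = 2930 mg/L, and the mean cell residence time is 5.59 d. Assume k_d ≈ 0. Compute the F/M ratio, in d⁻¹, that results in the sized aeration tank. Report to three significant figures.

With k_d = 0 the design equation reduces to V = Y Q (S₀−S) θ_c / X = 0.580 × 2460 × (814 − 7.33) × 5.59 / 2930 = 2196 m³.
F/M = Q·S₀ / (V·X) = 2460 × 814 / (2196 × 2930) = 0.3112 g BOD₅·(g VSS·d)⁻¹.

F/M ≈ 0.311 d⁻¹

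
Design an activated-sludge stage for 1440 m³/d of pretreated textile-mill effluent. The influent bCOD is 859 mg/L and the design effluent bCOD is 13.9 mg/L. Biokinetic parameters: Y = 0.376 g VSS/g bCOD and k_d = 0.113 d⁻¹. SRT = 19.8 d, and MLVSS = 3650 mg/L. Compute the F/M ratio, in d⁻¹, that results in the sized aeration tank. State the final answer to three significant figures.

Rearranging the biomass balance for a CMAS with decay, V = Y·Q·ΔS·θ_c / [X·(1+k_d θ_c)] = 0.376 × 1440 × (859 − 13.9) × 19.8 / [3650 × (1 + 0.113 × 19.8)] = 9.06×10^6 / 11817 = 766.7 m³.
Food-to-microorganism ratio F/M = Q S₀ / (V X) = 1440 × 859 / (766.7 × 3650) = 0.4420 d⁻¹.

F/M ≈ 0.442 d⁻¹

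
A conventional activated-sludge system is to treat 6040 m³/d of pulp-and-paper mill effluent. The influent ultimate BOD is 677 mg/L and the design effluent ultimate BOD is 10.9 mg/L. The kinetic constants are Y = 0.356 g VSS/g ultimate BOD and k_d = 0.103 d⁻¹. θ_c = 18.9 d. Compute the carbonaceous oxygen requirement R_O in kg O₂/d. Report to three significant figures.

The observed yield is Y_obs = Y/(1 + k_d·θ_c) = 0.356 / (1 + 0.103 × 18.9) = 0.356 / 2.947 = 0.1208 g VSS per g ultimate BOD removed.
Q·(S₀ − S) = 6040 × (677 − 10.9) × 10⁻³ = 4023 kg/d removed.
Net sludge production P_X = 0.1208 × 4023 = 486.1 kg VSS/d.
R_O = Q·ΔS − 1.42 P_X = 4023 − 690.2 = 3333 kg O₂/d.

R_O ≈ 3330 kg O₂/d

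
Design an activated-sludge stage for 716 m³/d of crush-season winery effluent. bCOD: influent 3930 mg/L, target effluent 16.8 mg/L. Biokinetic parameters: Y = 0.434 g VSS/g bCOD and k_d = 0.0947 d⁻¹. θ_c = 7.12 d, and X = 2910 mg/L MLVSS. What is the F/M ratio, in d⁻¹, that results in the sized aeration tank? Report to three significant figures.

From the SRT design equation V = Y Q (S₀−S) θ_c / [X (1 + k_d θ_c)] = 0.434 × 716 × (3930 − 16.8) × 7.12 / [2910 × (1 + 0.0947 × 7.12)] = 8.66×10^6 / 4872 = 1777 m³.
F/M = Q·S₀ / (V·X) = 716 × 3930 / (1777 × 2910) = 0.5441 g bCOD·(g VSS·d)⁻¹.

F/M ≈ 0.544 d⁻¹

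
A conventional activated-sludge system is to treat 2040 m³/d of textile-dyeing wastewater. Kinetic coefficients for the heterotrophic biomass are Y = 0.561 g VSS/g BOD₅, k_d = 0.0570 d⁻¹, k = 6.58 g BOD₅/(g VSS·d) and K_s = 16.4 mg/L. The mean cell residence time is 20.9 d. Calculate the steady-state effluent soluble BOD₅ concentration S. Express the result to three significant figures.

S ≈ 0.479 mg/L

For a completely mixed reactor with recycle the Lawrence–McCarty relation gives S = K_s·(1 + k_d·θ_c) / [θ_c·(Y·k − k_d) − 1] = 16.4 × (1 + 0.0570 × 20.9) / [20.9 × (0.561 × 6.58 − 0.0570) − 1] = 35.94 / 74.96 = 0.4794 mg/L.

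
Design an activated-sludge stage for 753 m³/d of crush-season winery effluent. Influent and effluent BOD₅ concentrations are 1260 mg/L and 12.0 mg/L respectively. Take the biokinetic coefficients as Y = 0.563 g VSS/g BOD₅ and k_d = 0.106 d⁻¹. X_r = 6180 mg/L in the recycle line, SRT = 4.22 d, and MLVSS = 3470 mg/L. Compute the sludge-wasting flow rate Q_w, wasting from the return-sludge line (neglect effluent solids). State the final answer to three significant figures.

Q_w ≈ 59.2 m³/d

Rearranging the biomass balance for a CMAS with decay, V = Y·Q·ΔS·θ_c / [X·(1+k_d θ_c)] = 0.563 × 753 × (1260 − 12.0) × 4.22 / [3470 × (1 + 0.106 × 4.22)] = 2.23×10^6 / 5022 = 444.6 m³.
Wasting from the return line (neglecting effluent solids): Q_w = V·X / (θ_c·X_r) = 444.6 × 3470 / (4.22 × 6180) = 59.15 m³/d.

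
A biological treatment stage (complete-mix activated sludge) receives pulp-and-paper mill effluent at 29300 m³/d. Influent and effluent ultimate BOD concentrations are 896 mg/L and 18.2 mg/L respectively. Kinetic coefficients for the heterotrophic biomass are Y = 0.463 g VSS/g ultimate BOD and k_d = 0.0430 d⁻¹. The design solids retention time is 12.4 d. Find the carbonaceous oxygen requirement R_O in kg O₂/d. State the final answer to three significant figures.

Y_obs = Y / (1 + k_d θ_c) = 0.463 / (1 + 0.0430 × 12.4) = 0.463 / 1.533 = 0.3020.
Mass of ultimate BOD removed per day: Q(S₀ − S) = 29300 × 877.8 g/m³ = 25720 kg/d.
Net sludge production P_X = 0.3020 × 25720 = 7767 kg VSS/d.
R_O = Q·(S₀ − S) − 1.42·P_X = 25720 − 1.42 × 7767 = 14691 kg O₂/d.

R_O ≈ 14700 kg O₂/d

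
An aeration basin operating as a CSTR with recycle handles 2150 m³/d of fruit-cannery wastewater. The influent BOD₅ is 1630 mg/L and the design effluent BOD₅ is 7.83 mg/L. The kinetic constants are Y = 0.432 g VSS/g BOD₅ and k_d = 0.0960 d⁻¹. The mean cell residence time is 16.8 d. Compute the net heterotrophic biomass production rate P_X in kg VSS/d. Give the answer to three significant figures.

Observed yield with endogenous decay: Y_obs = Y / (1 + k_d·θ_c) = 0.432 / (1 + 0.0960 × 16.8) = 0.432 / 2.613 = 0.1653 g VSS/g BOD₅.
Mass of BOD₅ removed per day: Q(S₀ − S) = 2150 × 1622 g/m³ = 3488 kg/d.
P_X = Y_obs · Q(S₀ − S) = 0.1653 × 3488 = 576.7 kg VSS/d.

P_X ≈ 577 kg VSS/d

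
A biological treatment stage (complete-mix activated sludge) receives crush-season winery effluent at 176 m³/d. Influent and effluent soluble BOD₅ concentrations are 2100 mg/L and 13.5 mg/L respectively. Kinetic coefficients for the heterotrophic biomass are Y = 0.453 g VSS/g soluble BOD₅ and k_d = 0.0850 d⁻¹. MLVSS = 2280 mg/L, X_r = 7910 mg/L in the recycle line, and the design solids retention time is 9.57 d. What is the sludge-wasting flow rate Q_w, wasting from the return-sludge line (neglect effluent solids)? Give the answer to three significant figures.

From the SRT design equation V = Y Q (S₀−S) θ_c / [X (1 + k_d θ_c)] = 0.453 × 176 × (2100 − 13.5) × 9.57 / [2280 × (1 + 0.0850 × 9.57)] = 1.59×10^6 / 4135 = 385.0 m³.
θ_c = V·X/(Q_w·X_r) when wasting from the recycle, so Q_w = V·X/(θ_c·X_r) = 385.0 × 2280 / (9.57 × 7910) = 11.60 m³/d.

Q_w ≈ 11.6 m³/d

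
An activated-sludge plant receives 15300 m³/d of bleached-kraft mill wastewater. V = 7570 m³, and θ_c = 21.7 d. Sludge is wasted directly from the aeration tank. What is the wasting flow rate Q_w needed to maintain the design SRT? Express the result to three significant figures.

Q_w ≈ 349 m³/d

For wasting at MLVSS concentration, Q_w = V/θ_c = 7570/21.7 = 348.8 m³/d.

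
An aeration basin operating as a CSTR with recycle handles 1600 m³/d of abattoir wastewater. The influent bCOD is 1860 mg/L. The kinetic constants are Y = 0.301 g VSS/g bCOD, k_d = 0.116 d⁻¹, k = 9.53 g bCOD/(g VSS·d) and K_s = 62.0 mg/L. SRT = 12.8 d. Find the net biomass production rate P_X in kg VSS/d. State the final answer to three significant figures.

P_X ≈ 360 kg VSS/d

For a completely mixed reactor with recycle the Lawrence–McCarty relation gives S = K_s·(1 + k_d·θ_c) / [θ_c·(Y·k − k_d) − 1] = 62.0 × (1 + 0.116 × 12.8) / [12.8 × (0.301 × 9.53 − 0.116) − 1] = 154.1 / 34.23 = 4.500 mg/L.
The observed yield is Y_obs = Y/(1 + k_d·θ_c) = 0.301 / (1 + 0.116 × 12.8) = 0.301 / 2.485 = 0.1211 g VSS per g bCOD removed.
ΔS = 1860 − 4.50 = 1856 mg/L, so the substrate removal rate is 1600 × 1856/1000 = 2969 kg bCOD/d.
So the net sludge growth is P_X = 0.1211 × 2969 = 359.6 kg VSS/d.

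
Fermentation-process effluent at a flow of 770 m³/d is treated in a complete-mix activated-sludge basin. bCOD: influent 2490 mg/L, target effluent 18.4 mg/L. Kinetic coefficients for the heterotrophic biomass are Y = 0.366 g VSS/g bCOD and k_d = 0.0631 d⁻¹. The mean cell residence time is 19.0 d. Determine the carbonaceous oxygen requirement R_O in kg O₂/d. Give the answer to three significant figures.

R_O ≈ 1450 kg O₂/d

The observed yield is Y_obs = Y/(1 + k_d·θ_c) = 0.366 / (1 + 0.0631 × 19.0) = 0.366 / 2.199 = 0.1664 g VSS per g bCOD removed.
Mass of bCOD removed per day: Q(S₀ − S) = 770 × 2472 g/m³ = 1903 kg/d.
Net sludge production P_X = 0.1664 × 1903 = 316.8 kg VSS/d.
R_O = Q·(S₀ − S) − 1.42·P_X = 1903 − 1.42 × 316.8 = 1453 kg O₂/d.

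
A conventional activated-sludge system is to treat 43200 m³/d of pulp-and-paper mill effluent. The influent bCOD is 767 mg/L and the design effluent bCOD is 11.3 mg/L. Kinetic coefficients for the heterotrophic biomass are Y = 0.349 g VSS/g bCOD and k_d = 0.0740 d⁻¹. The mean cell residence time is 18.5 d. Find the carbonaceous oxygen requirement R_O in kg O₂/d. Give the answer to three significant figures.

R_O ≈ 25800 kg O₂/d

The observed yield is Y_obs = Y/(1 + k_d·θ_c) = 0.349 / (1 + 0.0740 × 18.5) = 0.349 / 2.369 = 0.1473 g VSS per g bCOD removed.
Q·(S₀ − S) = 43200 × (767 − 11.3) × 10⁻³ = 32646 kg/d removed.
Net sludge production P_X = 0.1473 × 32646 = 4809 kg VSS/d.
Carbonaceous O₂ demand = substrate oxidised − cell-mass equivalent = 32646 − 1.42 × 4809 = 25817 kg O₂/d.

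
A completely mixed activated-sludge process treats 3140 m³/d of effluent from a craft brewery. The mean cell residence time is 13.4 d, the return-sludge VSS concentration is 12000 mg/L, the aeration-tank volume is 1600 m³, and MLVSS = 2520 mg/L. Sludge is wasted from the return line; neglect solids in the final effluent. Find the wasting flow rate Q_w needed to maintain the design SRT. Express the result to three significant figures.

Q_w ≈ 25.1 m³/d

Q_w = (V·X)/(θ_c X_r) = 1600 × 2520 / (13.4 × 12000) = 25.07 m³/d.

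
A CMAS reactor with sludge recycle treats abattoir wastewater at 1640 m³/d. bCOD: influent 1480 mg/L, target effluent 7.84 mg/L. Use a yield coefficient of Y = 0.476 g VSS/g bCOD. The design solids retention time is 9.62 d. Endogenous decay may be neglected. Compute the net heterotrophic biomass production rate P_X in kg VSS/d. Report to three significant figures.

With endogenous decay neglected, the observed yield equals the true yield: Y_obs = Y = 0.476 g VSS/g bCOD.
ΔS = 1480 − 7.84 = 1472 mg/L, so the substrate removal rate is 1640 × 1472/1000 = 2414 kg bCOD/d.
Biomass produced: P_X = Y_obs·Q·ΔS = 0.4760 × 2414 ≈ 1149 kg VSS/d.

P_X ≈ 1150 kg VSS/d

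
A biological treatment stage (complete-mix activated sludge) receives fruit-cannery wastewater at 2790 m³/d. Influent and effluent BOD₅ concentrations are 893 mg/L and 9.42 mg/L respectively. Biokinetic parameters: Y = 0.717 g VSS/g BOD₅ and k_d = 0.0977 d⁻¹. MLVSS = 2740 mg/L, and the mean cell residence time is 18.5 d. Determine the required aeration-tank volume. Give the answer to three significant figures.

Rearranging the biomass balance for a CMAS with decay, V = Y·Q·ΔS·θ_c / [X·(1+k_d θ_c)] = 0.717 × 2790 × (893 − 9.42) × 18.5 / [2740 × (1 + 0.0977 × 18.5)] = 3.27×10^7 / 7692 = 4251 m³.

V ≈ 4250 m³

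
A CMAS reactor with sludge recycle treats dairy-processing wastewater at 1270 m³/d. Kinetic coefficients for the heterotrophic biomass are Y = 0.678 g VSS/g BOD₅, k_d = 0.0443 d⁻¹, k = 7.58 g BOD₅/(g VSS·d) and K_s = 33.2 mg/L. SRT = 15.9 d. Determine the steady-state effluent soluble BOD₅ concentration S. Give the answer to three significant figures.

S ≈ 0.707 mg/L

For a completely mixed reactor with recycle the Lawrence–McCarty relation gives S = K_s·(1 + k_d·θ_c) / [θ_c·(Y·k − k_d) − 1] = 33.2 × (1 + 0.0443 × 15.9) / [15.9 × (0.678 × 7.58 − 0.0443) − 1] = 56.59 / 80.01 = 0.7072 mg/L.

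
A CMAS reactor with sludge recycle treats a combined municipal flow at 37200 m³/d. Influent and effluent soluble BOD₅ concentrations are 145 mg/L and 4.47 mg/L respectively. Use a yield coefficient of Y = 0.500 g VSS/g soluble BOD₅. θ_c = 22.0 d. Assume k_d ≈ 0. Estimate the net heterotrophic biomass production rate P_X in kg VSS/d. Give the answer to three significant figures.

Since k_d ≈ 0, Y_obs = Y = 0.500 g VSS/g soluble BOD₅.
Q·(S₀ − S) = 37200 × (145 − 4.47) × 10⁻³ = 5228 kg/d removed.
So the net sludge growth is P_X = 0.5000 × 5228 = 2614 kg VSS/d.

P_X ≈ 2610 kg VSS/d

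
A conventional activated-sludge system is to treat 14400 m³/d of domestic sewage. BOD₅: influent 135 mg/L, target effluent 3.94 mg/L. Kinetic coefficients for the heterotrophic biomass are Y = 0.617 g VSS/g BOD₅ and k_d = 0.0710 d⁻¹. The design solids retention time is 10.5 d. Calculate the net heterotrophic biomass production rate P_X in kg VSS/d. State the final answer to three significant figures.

Observed yield with endogenous decay: Y_obs = Y / (1 + k_d·θ_c) = 0.617 / (1 + 0.0710 × 10.5) = 0.617 / 1.745 = 0.3535 g VSS/g BOD₅.
Q·(S₀ − S) = 14400 × (135 − 3.94) × 10⁻³ = 1887 kg/d removed.
Biomass produced: P_X = Y_obs·Q·ΔS = 0.3535 × 1887 ≈ 667.1 kg VSS/d.

P_X ≈ 667 kg VSS/d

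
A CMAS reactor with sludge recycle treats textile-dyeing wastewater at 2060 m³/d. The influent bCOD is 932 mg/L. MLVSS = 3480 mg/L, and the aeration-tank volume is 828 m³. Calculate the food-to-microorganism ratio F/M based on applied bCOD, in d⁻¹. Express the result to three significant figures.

F/M ≈ 0.666 d⁻¹

Food-to-microorganism ratio F/M = Q S₀ / (V X) = 2060 × 932 / (828.0 × 3480) = 0.6663 d⁻¹.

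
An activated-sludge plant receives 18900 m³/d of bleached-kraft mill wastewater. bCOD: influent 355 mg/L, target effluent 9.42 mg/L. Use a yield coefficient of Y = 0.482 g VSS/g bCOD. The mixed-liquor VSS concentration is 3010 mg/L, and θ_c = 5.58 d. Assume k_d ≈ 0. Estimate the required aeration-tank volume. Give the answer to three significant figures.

V ≈ 5840 m³

Biomass mass balance (decay neglected): V·X = Y·Q·(S₀ − S)·θ_c, so V = 0.482 × 18900 × (355 − 9.42) × 5.58 / 3010 = 5836 m³.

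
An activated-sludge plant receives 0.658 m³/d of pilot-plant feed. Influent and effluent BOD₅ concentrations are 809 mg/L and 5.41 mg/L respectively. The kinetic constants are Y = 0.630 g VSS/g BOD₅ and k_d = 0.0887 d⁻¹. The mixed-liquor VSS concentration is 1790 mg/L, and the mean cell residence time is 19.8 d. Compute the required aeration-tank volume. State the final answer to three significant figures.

Rearranging the biomass balance for a CMAS with decay, V = Y·Q·ΔS·θ_c / [X·(1+k_d θ_c)] = 0.630 × 0.658 × (809 − 5.41) × 19.8 / [1790 × (1 + 0.0887 × 19.8)] = 6.6×10^3 / 4934 = 1.337 m³.

V ≈ 1.34 m³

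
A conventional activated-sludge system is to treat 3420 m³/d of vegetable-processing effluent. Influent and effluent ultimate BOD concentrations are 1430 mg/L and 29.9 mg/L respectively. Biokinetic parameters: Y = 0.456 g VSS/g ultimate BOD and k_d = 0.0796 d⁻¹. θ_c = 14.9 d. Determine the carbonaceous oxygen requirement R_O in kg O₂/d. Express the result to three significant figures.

R_O ≈ 3370 kg O₂/d

The observed yield is Y_obs = Y/(1 + k_d·θ_c) = 0.456 / (1 + 0.0796 × 14.9) = 0.456 / 2.186 = 0.2086 g VSS per g ultimate BOD removed.
Mass of ultimate BOD removed per day: Q(S₀ − S) = 3420 × 1400 g/m³ = 4788 kg/d.
P_X = Y_obs·Q·(S₀ − S) = 0.2086 × 4788 = 998.8 kg VSS/d.
R_O = Q·ΔS − 1.42 P_X = 4788 − 1418 = 3370 kg O₂/d.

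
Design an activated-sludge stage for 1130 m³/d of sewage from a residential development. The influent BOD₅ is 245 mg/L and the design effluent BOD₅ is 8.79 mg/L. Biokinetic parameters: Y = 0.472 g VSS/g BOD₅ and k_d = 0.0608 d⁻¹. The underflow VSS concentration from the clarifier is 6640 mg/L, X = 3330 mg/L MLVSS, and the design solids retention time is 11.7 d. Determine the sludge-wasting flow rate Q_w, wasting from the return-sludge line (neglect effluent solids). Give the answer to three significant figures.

Q_w ≈ 11.1 m³/d

From the SRT design equation V = Y Q (S₀−S) θ_c / [X (1 + k_d θ_c)] = 0.472 × 1130 × (245 − 8.79) × 11.7 / [3330 × (1 + 0.0608 × 11.7)] = 1.47×10^6 / 5699 = 258.7 m³.
Q_w = (V·X)/(θ_c X_r) = 258.7 × 3330 / (11.7 × 6640) = 11.09 m³/d.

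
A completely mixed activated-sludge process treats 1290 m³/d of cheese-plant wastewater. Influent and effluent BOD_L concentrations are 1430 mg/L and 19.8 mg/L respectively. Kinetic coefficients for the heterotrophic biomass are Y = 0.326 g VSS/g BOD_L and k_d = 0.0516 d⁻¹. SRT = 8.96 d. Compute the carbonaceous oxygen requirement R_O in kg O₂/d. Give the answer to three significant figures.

Correct the yield for decay: Y_obs = Y/(1 + k_d θ_c) = 0.326 / (1 + 0.0516 × 8.96) = 0.326 / 1.462 = 0.2229.
ΔS = 1430 − 19.8 = 1410 mg/L, so the substrate removal rate is 1290 × 1410/1000 = 1819 kg BOD_L/d.
P_X = Y_obs·Q·(S₀ − S) = 0.2229 × 1819 = 405.5 kg VSS/d.
R_O = Q·ΔS − 1.42 P_X = 1819 − 575.9 = 1243 kg O₂/d.

R_O ≈ 1240 kg O₂/d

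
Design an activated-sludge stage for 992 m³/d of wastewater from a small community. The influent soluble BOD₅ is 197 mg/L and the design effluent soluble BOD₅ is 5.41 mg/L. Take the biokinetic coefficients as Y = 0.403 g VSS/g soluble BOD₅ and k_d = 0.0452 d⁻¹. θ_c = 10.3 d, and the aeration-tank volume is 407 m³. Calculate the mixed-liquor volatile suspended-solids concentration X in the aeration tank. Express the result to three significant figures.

X = Y·Q·ΔS·θ_c / [V·(1 + k_d θ_c)] = 0.403 × 992 × (197 − 5.41) × 10.3 / [407 × (1 + 0.0452 × 10.3)] = 1323 mg/L.

X ≈ 1320 mg/L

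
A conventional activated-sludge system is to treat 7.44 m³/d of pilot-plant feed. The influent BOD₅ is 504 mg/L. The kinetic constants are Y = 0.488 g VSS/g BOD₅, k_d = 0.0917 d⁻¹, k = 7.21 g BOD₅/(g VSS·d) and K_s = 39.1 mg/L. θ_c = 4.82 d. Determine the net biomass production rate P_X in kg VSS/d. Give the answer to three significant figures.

P_X ≈ 1.26 kg VSS/d

From the Monod/SRT balance for a CMAS, S = K_s·(1+k_d θ_c)/[θ_c·(Y k − k_d) − 1] = 39.1 × (1 + 0.0917 × 4.82) / [4.82 × (0.488 × 7.21 − 0.0917) − 1] = 56.38 / 15.52 = 3.634 mg/L.
Correct the yield for decay: Y_obs = Y/(1 + k_d θ_c) = 0.488 / (1 + 0.0917 × 4.82) = 0.488 / 1.442 = 0.3384.
Q·(S₀ − S) = 7.44 × (504 − 3.63) × 10⁻³ = 3.723 kg/d removed.
So the net sludge growth is P_X = 0.3384 × 3.723 = 1.260 kg VSS/d.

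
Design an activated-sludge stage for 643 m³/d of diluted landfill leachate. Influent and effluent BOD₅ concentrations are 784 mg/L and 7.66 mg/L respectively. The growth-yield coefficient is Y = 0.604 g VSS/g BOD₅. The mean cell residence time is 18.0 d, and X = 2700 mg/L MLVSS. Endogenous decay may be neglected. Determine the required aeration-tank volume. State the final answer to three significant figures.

V ≈ 2010 m³

With k_d = 0 the design equation reduces to V = Y Q (S₀−S) θ_c / X = 0.604 × 643 × (784 − 7.66) × 18.0 / 2700 = 2010 m³.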